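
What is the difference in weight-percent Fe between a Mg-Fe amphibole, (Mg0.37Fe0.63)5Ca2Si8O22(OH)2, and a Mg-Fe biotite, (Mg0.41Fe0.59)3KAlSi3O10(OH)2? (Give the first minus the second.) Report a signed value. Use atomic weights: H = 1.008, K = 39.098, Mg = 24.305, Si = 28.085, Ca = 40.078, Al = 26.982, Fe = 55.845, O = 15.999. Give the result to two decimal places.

-1.60 percentage points

First mineral: 175.912 g Fe in 911.704 g formula = 19.29 wt% Fe.
Second mineral: 98.846 g Fe in 473.080 g formula = 20.89 wt% Fe.
19.29% − 20.89% gives a difference of -1.60 percentage points.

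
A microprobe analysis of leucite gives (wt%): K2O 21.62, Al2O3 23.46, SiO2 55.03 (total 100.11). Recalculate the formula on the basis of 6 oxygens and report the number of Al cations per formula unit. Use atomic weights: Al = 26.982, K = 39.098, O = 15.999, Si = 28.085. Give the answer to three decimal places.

1.003 Al apfu

K2O (M=94.195): mol = 0.22952; K = 0.45904, O = 0.22952.
Al2O3 (M=101.961): mol = 0.23009; Al = 0.46018, O = 0.69027.
SiO2 (M=60.083): mol = 0.91590; Si = 0.91590, O = 1.83180.
ΣO = 2.75159; factor = 6/ΣO = 2.18056.
Al apfu = 0.46018 × 2.18056 = 1.003.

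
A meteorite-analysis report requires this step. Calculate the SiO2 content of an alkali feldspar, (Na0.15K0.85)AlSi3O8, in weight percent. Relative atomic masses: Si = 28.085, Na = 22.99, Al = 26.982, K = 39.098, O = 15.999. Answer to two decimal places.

Formula mass = 275.911 g/mol.
3 Si → 3.0000 mol SiO2 per formula unit; M(SiO2) = 60.083, so SiO2 mass = 180.249 g.
180.249/275.911 × 100 = 65.33 wt%.

65.33 wt%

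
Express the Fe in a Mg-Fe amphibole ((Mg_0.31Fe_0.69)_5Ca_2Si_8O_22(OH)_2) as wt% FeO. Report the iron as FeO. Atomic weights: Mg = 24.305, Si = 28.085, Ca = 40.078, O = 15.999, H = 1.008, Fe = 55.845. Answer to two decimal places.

26.91 wt%

Formula mass = 921.166 g/mol.
3.45 Fe → 3.4500 mol FeO per formula unit; M(FeO) = 71.844, so FeO mass = 247.862 g.
247.862/921.166 × 100 = 26.91 wt%.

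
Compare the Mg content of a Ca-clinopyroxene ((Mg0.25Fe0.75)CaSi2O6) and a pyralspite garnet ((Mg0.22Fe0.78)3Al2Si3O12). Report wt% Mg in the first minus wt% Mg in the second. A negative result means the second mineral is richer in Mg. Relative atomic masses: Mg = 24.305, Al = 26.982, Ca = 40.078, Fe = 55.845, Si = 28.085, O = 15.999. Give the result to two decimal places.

M((Mg0.25Fe0.75)CaSi2O6) = 240.202 g/mol, so wt% Mg = 6.076/240.202 × 100 = 2.53%.
M((Mg0.22Fe0.78)3Al2Si3O12) = 476.926 g/mol, so wt% Mg = 16.041/476.926 × 100 = 3.36%.
2.53 − 3.36 = -0.83 pp.

-0.83 percentage points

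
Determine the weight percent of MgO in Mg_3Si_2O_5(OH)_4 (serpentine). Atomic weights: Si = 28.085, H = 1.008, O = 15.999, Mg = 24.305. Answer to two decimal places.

43.63 wt%

Molar mass of Mg_3Si_2O_5(OH)_4 = 3×24.305 + 2×28.085 + 9×15.999 + 4×1.008 = 277.108 g/mol.
Each formula unit contains 3 Mg, equivalent to 3/1 = 3.0000 mol MgO.
M(MgO) = 1×24.305 + 1×15.999 = 40.304 g/mol.
Mass of MgO per formula unit = 3.0000 × 40.304 = 120.912 g.
MgO wt% = 120.912 / 277.108 × 100 = 43.63%.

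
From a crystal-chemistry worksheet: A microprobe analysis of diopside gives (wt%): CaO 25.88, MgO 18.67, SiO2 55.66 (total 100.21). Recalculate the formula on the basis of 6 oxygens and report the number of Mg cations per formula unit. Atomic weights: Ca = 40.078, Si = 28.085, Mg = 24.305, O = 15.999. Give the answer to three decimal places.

25.88 wt% CaO ÷ 56.077 g/mol = 0.46151 mol, giving 0.46151 Ca and 0.46151 O.
18.67 wt% MgO ÷ 40.304 g/mol = 0.46323 mol, giving 0.46323 Mg and 0.46323 O.
55.66 wt% SiO2 ÷ 60.083 g/mol = 0.92639 mol, giving 0.92639 Si and 1.85278 O.
Oxygen sums to 2.77752; scaling by 6/2.77752 = 2.16020 puts the formula on 6 O.
Mg: 0.46323 × 2.16020 = 1.001 atoms per formula unit.

1.001 Mg apfu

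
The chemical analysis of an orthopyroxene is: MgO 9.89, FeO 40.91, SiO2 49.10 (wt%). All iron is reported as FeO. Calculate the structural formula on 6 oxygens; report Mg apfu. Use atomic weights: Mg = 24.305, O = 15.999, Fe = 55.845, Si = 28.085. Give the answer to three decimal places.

0.601 Mg apfu

MgO (M=40.304): mol = 0.24539; Mg = 0.24539, O = 0.24539.
FeO (M=71.844): mol = 0.56943; Fe = 0.56943, O = 0.56943.
SiO2 (M=60.083): mol = 0.81720; Si = 0.81720, O = 1.63440.
ΣO = 2.44922; factor = 6/ΣO = 2.44976.
Mg apfu = 0.24539 × 2.44976 = 0.601.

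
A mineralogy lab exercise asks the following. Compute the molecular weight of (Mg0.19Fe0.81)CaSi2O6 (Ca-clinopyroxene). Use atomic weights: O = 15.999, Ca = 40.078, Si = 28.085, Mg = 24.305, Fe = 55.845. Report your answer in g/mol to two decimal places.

242.09 g/mol

The formula mass is the sum 0.19*24.305 + 0.81*55.845 + 1*40.078 + 2*28.085 + 6*15.999.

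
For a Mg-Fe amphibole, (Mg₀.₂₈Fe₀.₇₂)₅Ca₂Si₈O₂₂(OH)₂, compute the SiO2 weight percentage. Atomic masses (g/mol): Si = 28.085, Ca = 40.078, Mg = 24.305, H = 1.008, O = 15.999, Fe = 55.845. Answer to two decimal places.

51.91 wt%

M((Mg₀.₂₈Fe₀.₇₂)₅Ca₂Si₈O₂₂(OH)₂) = 925.897 g/mol; M(SiO2) = 60.083 g/mol.
Moles SiO2 per formula unit = 8 Si ÷ 1 = 8.0000.
SiO2 fraction = (8.0000 × 60.083) / 925.897 = 480.664/925.897 = 0.5191.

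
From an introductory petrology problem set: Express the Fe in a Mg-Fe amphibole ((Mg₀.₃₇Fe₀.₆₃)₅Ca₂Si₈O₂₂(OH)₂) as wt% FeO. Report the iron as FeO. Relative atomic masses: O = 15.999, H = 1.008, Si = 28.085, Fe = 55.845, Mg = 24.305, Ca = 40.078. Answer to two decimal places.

24.82 wt%

M((Mg₀.₃₇Fe₀.₆₃)₅Ca₂Si₈O₂₂(OH)₂) = 911.704 g/mol; M(FeO) = 71.844 g/mol.
Moles FeO per formula unit = 3.15 Fe ÷ 1 = 3.1500.
FeO fraction = (3.1500 × 71.844) / 911.704 = 226.309/911.704 = 0.2482.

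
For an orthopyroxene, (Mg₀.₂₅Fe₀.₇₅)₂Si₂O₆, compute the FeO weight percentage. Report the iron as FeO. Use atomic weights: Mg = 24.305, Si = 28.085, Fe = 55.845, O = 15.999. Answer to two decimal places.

Molar mass of (Mg₀.₂₅Fe₀.₇₅)₂Si₂O₆ = 0.50·24.305 + 1.50·55.845 + 2·28.085 + 6·15.999 = 248.084 g/mol.
Each formula unit contains 1.50 Fe, equivalent to 1.50/1 = 1.5000 mol FeO.
M(FeO) = 1×55.845 + 1×15.999 = 71.844 g/mol.
Mass of FeO per formula unit = 1.5000 × 71.844 = 107.766 g.
FeO wt% = 107.766 / 248.084 × 100 = 43.44%.

43.44 wt%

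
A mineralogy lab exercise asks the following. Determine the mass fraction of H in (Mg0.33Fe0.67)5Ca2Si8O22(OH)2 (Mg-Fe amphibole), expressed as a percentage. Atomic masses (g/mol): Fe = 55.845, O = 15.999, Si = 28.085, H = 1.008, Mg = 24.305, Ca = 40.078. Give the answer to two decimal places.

0.22 weight percent

Formula mass = 1.65*24.305 + 3.35*55.845 + 2*40.078 + 8*28.085 + 24*15.999 + 2*1.008 = 918.012 g/mol, of which 2.016 g is H.
So H makes up 2.016/918.012 = 0.0022 of the mass, i.e. 0.22%.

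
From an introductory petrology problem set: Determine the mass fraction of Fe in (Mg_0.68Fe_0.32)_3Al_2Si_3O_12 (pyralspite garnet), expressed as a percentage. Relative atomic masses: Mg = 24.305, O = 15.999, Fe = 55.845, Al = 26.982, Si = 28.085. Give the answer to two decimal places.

12.37 wt%

M((Mg_0.68Fe_0.32)_3Al_2Si_3O_12) = 433.400 g/mol.
Fe contributes 0.96 × 55.845 = 53.611 g per mole.
53.611/433.400 = 0.1237 → 12.37%.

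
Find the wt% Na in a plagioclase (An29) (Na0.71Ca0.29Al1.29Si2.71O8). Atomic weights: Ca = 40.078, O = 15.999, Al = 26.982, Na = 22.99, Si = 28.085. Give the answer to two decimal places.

6.12 wt%

Molar mass of Na0.71Ca0.29Al1.29Si2.71O8: 0.71·22.99 + 0.29·40.078 + 1.29·26.982 + 2.71·28.085 + 8·15.999 = 266.855 g/mol.
Mass of Na per formula unit: 0.71 × 22.99 = 16.323 g.
Weight fraction Na = 16.323 / 266.855 = 0.0612.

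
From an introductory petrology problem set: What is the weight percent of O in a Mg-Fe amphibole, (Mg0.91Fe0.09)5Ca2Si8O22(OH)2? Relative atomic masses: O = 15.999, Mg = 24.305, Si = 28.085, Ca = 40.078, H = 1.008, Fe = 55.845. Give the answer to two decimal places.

Formula mass = 4.55*24.305 + 0.45*55.845 + 2*40.078 + 8*28.085 + 24*15.999 + 2*1.008 = 826.546 g/mol, of which 383.976 g is O.
So O makes up 383.976/826.546 = 0.4646 of the mass, i.e. 46.46%.

46.46 mass %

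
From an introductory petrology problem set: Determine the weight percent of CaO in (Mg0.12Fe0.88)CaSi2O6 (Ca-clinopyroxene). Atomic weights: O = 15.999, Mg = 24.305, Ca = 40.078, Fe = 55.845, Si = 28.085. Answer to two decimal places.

Formula mass = 244.302 g/mol.
1 Ca → 1.0000 mol CaO per formula unit; M(CaO) = 56.077, so CaO mass = 56.077 g.
56.077/244.302 × 100 = 22.95 wt%.

22.95 wt%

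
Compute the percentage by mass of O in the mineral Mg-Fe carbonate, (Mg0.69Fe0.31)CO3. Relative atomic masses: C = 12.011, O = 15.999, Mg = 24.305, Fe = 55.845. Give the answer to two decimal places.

M((Mg0.69Fe0.31)CO3) = 94.090 g/mol.
O contributes 3 × 15.999 = 47.997 g per mole.
47.997/94.090 = 0.5101 → 51.01%.

51.01 mass %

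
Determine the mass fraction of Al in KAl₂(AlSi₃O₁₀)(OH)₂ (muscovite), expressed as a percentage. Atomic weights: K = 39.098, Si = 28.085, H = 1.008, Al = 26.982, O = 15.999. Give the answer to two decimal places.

20.32 weight percent

Formula mass = 1*39.098 + 3*26.982 + 3*28.085 + 12*15.999 + 2*1.008 = 398.303 g/mol, of which 80.946 g is Al.
So Al makes up 80.946/398.303 = 0.2032 of the mass, i.e. 20.32%.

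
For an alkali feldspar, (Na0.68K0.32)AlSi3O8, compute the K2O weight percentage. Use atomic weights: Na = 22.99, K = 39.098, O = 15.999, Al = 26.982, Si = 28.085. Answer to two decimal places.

Molar mass of (Na0.68K0.32)AlSi3O8 = 0.68×22.99 + 0.32×39.098 + 1×26.982 + 3×28.085 + 8×15.999 = 267.374 g/mol.
Each formula unit contains 0.32 K, equivalent to 0.32/2 = 0.1600 mol K2O.
M(K2O) = 2×39.098 + 1×15.999 = 94.195 g/mol.
Mass of K2O per formula unit = 0.1600 × 94.195 = 15.071 g.
K2O wt% = 15.071 / 267.374 × 100 = 5.64%.

5.64 wt%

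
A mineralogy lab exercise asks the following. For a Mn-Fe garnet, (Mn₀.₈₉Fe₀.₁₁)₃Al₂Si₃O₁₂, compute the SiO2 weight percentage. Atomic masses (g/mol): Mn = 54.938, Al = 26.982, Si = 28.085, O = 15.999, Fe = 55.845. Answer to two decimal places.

Formula mass = 495.320 g/mol.
3 Si → 3.0000 mol SiO2 per formula unit; M(SiO2) = 60.083, so SiO2 mass = 180.249 g.
180.249/495.320 × 100 = 36.39 wt%.

36.39 wt%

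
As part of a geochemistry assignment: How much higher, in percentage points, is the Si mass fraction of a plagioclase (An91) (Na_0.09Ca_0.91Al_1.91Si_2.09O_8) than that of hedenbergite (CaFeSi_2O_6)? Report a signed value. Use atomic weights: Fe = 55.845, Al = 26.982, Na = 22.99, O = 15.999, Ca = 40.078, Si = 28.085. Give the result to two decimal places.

-1.43 percentage points

M(Na_0.09Ca_0.91Al_1.91Si_2.09O_8) = 276.765 g/mol, so wt% Si = 58.698/276.765 × 100 = 21.21%.
M(CaFeSi_2O_6) = 248.087 g/mol, so wt% Si = 56.170/248.087 × 100 = 22.64%.
21.21 − 22.64 = -1.43 pp.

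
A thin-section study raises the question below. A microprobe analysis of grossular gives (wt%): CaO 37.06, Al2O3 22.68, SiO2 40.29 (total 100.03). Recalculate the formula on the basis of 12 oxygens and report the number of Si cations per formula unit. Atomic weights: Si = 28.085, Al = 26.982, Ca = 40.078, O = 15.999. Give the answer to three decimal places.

3.015 Si apfu

37.06 wt% CaO ÷ 56.077 g/mol = 0.66088 mol, giving 0.66088 Ca and 0.66088 O.
22.68 wt% Al2O3 ÷ 101.961 g/mol = 0.22244 mol, giving 0.44488 Al and 0.66732 O.
40.29 wt% SiO2 ÷ 60.083 g/mol = 0.67057 mol, giving 0.67057 Si and 1.34114 O.
Oxygen sums to 2.66934; scaling by 12/2.66934 = 4.49549 puts the formula on 12 O.
Si: 0.67057 × 4.49549 = 3.015 atoms per formula unit.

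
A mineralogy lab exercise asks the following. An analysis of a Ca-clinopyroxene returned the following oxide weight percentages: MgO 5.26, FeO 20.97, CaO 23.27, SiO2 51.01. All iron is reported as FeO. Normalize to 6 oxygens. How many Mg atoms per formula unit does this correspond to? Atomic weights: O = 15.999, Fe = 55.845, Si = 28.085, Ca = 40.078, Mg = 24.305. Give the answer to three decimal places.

MgO (M=40.304): mol = 0.13051; Mg = 0.13051, O = 0.13051.
FeO (M=71.844): mol = 0.29188; Fe = 0.29188, O = 0.29188.
CaO (M=56.077): mol = 0.41497; Ca = 0.41497, O = 0.41497.
SiO2 (M=60.083): mol = 0.84899; Si = 0.84899, O = 1.69798.
ΣO = 2.53534; factor = 6/ΣO = 2.36655.
Mg apfu = 0.13051 × 2.36655 = 0.309.

0.309 Mg apfu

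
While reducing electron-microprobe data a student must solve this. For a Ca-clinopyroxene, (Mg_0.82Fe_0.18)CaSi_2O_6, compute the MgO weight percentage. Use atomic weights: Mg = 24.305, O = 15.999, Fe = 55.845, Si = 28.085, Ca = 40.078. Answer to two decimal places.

M((Mg_0.82Fe_0.18)CaSi_2O_6) = 222.224 g/mol; M(MgO) = 40.304 g/mol.
Moles MgO per formula unit = 0.82 Mg ÷ 1 = 0.8200.
MgO fraction = (0.8200 × 40.304) / 222.224 = 33.049/222.224 = 0.1487.

14.87 wt%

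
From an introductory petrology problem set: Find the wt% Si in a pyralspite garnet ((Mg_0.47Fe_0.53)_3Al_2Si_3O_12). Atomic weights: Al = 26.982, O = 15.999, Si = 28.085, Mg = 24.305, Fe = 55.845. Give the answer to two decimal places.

M((Mg_0.47Fe_0.53)_3Al_2Si_3O_12) = 453.271 g/mol.
Si contributes 3 × 28.085 = 84.255 g per mole.
84.255/453.271 = 0.1859 → 18.59%.

18.59 weight percent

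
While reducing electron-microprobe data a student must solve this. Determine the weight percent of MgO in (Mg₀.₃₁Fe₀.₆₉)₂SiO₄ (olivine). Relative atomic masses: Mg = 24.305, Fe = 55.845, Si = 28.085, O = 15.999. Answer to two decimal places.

13.56 wt%

Formula mass = 184.216 g/mol.
0.62 Mg → 0.6200 mol MgO per formula unit; M(MgO) = 40.304, so MgO mass = 24.988 g.
24.988/184.216 × 100 = 13.56 wt%.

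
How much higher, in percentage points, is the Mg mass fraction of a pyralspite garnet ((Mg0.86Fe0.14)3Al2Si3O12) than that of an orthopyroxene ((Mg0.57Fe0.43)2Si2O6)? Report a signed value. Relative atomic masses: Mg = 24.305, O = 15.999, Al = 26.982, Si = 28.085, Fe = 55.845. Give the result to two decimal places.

First mineral: 62.707 g Mg in 416.369 g formula = 15.06 wt% Mg.
Second mineral: 27.708 g Mg in 227.898 g formula = 12.16 wt% Mg.
15.06% − 12.16% gives a difference of 2.90 percentage points.

2.90 percentage points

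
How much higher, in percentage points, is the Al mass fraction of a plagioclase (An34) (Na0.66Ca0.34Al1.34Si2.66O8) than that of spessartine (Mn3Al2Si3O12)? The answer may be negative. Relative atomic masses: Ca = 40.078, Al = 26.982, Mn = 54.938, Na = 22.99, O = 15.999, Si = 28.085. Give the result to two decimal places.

M(Na0.66Ca0.34Al1.34Si2.66O8) = 267.654 g/mol, so wt% Al = 36.156/267.654 × 100 = 13.51%.
M(Mn3Al2Si3O12) = 495.021 g/mol, so wt% Al = 53.964/495.021 × 100 = 10.90%.
13.51 − 10.90 = 2.61 pp.

2.61 percentage points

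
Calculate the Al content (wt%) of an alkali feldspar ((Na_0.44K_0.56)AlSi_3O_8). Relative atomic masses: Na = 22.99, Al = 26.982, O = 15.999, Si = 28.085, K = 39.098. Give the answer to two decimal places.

9.95 wt%

Formula mass = 0.44×22.99 + 0.56×39.098 + 1×26.982 + 3×28.085 + 8×15.999 = 271.239 g/mol, of which 26.982 g is Al.
So Al makes up 26.982/271.239 = 0.0995 of the mass, i.e. 9.95%.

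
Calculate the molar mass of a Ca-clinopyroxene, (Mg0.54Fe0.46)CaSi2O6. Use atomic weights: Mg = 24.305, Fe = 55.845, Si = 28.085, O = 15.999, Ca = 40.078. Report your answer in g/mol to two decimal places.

Mg: 0.54 × 24.305 = 13.1247
Fe: 0.46 × 55.845 = 25.6887
Ca: 1 × 40.078 = 40.0780
Si: 2 × 28.085 = 56.1700
O: 6 × 15.999 = 95.9940
Summing the contributions gives the formula mass.

231.06 g/mol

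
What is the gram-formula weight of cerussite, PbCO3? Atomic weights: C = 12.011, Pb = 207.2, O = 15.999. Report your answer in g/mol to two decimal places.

267.21 g/mol

The formula mass is the sum 1(207.2) + 1(12.011) + 3(15.999).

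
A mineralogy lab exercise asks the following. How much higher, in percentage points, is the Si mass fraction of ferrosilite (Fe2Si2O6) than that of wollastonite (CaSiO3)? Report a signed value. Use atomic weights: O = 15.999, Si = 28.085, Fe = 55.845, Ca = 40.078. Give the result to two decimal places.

Si in Fe2Si2O6: molar mass 263.854 g/mol; 2×28.085 = 56.170 g → 21.29 wt%.
Si in CaSiO3: molar mass 116.160 g/mol; 1×28.085 = 28.085 g → 24.18 wt%.
Difference = 21.29 − 24.18 = -2.89 percentage points.

-2.89 percentage points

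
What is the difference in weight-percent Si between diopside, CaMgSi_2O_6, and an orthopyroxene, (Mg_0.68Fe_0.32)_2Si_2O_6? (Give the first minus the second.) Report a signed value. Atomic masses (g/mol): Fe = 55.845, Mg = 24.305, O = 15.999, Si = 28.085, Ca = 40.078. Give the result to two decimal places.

First mineral: 56.170 g Si in 216.547 g formula = 25.94 wt% Si.
Second mineral: 56.170 g Si in 220.960 g formula = 25.42 wt% Si.
25.94% − 25.42% gives a difference of 0.52 percentage points.

0.52 percentage points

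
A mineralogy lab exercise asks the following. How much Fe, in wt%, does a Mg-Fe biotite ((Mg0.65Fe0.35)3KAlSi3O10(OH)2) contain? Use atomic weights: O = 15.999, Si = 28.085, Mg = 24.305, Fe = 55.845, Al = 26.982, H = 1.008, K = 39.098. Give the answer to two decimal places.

Formula mass = 1.95*24.305 + 1.05*55.845 + 1*39.098 + 1*26.982 + 3*28.085 + 12*15.999 + 2*1.008 = 450.371 g/mol, of which 58.637 g is Fe.
So Fe makes up 58.637/450.371 = 0.1302 of the mass, i.e. 13.02%.

13.02 wt%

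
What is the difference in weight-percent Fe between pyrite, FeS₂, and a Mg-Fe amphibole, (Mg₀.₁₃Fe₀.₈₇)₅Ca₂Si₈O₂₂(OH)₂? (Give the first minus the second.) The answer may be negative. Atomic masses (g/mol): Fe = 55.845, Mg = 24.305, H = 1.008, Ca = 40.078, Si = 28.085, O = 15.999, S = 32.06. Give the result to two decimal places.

20.97 percentage points

M(FeS₂) = 119.965 g/mol, so wt% Fe = 55.845/119.965 × 100 = 46.55%.
M((Mg₀.₁₃Fe₀.₈₇)₅Ca₂Si₈O₂₂(OH)₂) = 949.552 g/mol, so wt% Fe = 242.926/949.552 × 100 = 25.58%.
46.55 − 25.58 = 20.97 pp.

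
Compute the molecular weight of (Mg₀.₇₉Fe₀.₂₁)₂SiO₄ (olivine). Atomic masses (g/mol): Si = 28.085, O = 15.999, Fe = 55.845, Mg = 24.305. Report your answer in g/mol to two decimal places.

M = 1.58*24.305 + 0.42*55.845 + 1*28.085 + 4*15.999

153.94 g/mol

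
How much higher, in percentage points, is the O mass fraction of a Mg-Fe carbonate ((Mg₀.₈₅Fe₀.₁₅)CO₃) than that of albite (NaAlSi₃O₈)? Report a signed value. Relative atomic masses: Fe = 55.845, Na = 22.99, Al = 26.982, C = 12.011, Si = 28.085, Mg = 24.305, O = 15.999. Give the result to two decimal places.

M((Mg₀.₈₅Fe₀.₁₅)CO₃) = 89.044 g/mol, so wt% O = 47.997/89.044 × 100 = 53.90%.
M(NaAlSi₃O₈) = 262.219 g/mol, so wt% O = 127.992/262.219 × 100 = 48.81%.
53.90 − 48.81 = 5.09 pp.

5.09 percentage points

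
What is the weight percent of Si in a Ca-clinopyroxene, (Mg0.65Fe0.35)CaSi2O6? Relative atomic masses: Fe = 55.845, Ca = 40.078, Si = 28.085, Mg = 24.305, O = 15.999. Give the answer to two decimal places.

Molar mass of (Mg0.65Fe0.35)CaSi2O6: 0.65*24.305 + 0.35*55.845 + 1*40.078 + 2*28.085 + 6*15.999 = 227.586 g/mol.
Mass of Si per formula unit: 2 × 28.085 = 56.170 g.
Weight fraction Si = 56.170 / 227.586 = 0.2468.

24.68 wt%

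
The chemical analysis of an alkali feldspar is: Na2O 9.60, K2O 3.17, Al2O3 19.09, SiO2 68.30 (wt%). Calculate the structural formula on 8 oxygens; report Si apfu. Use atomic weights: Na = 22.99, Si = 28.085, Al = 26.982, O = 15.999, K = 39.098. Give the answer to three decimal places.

3.008 Si apfu

Na2O: 9.60/61.979 = 0.15489 mol → 0.30978 mol Na, 0.15489 mol O.
K2O: 3.17/94.195 = 0.03365 mol → 0.06730 mol K, 0.03365 mol O.
Al2O3: 19.09/101.961 = 0.18723 mol → 0.37446 mol Al, 0.56169 mol O.
SiO2: 68.30/60.083 = 1.13676 mol → 1.13676 mol Si, 2.27352 mol O.
Total oxygen = 3.02375 mol. Normalization factor = 8/3.02375 = 2.64572.
Si per 8 O = 1.13676 × 2.64572 = 3.008.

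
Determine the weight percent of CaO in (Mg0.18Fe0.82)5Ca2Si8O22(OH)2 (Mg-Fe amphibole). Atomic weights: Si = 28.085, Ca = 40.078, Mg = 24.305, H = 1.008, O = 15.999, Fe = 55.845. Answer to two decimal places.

11.91 wt%

Formula mass = 941.667 g/mol.
2 Ca → 2.0000 mol CaO per formula unit; M(CaO) = 56.077, so CaO mass = 112.154 g.
112.154/941.667 × 100 = 11.91 wt%.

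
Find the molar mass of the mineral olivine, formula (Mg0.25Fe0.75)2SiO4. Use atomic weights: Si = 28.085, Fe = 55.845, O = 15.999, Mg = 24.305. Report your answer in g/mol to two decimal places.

188.00 g/mol

M = 0.50*24.305 + 1.50*55.845 + 1*28.085 + 4*15.999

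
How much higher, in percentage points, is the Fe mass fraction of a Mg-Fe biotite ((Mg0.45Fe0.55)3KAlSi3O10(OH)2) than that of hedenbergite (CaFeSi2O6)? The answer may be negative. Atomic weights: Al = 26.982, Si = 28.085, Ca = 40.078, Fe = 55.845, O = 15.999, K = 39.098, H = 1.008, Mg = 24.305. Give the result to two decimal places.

M((Mg0.45Fe0.55)3KAlSi3O10(OH)2) = 469.295 g/mol, so wt% Fe = 92.144/469.295 × 100 = 19.63%.
M(CaFeSi2O6) = 248.087 g/mol, so wt% Fe = 55.845/248.087 × 100 = 22.51%.
19.63 − 22.51 = -2.88 pp.

-2.88 percentage points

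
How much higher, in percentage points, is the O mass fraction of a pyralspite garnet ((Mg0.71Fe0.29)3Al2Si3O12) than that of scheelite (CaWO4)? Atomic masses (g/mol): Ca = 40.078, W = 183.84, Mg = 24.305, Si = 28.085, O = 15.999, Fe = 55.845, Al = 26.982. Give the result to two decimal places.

22.36 percentage points

First mineral: 191.988 g O in 430.562 g formula = 44.59 wt% O.
Second mineral: 63.996 g O in 287.914 g formula = 22.23 wt% O.
44.59% − 22.23% gives a difference of 22.36 percentage points.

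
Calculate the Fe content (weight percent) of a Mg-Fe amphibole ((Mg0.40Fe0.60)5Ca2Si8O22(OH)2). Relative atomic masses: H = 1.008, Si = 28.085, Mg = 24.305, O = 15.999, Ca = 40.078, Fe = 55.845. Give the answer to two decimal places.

M((Mg0.40Fe0.60)5Ca2Si8O22(OH)2) = 906.973 g/mol.
Fe contributes 3 × 55.845 = 167.535 g per mole.
167.535/906.973 = 0.1847 → 18.47%.

18.47 weight percent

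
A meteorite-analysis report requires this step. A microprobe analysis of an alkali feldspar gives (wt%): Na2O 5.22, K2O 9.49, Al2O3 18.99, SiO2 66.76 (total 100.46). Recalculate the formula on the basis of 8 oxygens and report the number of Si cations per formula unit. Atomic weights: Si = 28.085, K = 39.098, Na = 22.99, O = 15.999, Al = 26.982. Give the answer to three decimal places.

Na2O (M=61.979): mol = 0.08422; Na = 0.16844, O = 0.08422.
K2O (M=94.195): mol = 0.10075; K = 0.20150, O = 0.10075.
Al2O3 (M=101.961): mol = 0.18625; Al = 0.37250, O = 0.55875.
SiO2 (M=60.083): mol = 1.11113; Si = 1.11113, O = 2.22226.
ΣO = 2.96598; factor = 8/ΣO = 2.69725.
Si apfu = 1.11113 × 2.69725 = 2.997.

2.997 Si apfu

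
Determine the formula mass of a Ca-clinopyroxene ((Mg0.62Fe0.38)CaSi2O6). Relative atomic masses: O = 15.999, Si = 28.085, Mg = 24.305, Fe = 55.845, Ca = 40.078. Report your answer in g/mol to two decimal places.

The formula mass is the sum 0.62×24.305 + 0.38×55.845 + 1×40.078 + 2×28.085 + 6×15.999.

228.53 g/mol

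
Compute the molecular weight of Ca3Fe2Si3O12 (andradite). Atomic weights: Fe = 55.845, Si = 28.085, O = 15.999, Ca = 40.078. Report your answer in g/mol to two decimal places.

508.17 g/mol

Ca: 3 × 40.078 = 120.2340
Fe: 2 × 55.845 = 111.6900
Si: 3 × 28.085 = 84.2550
O: 12 × 15.999 = 191.9880
Summing the contributions gives the formula mass.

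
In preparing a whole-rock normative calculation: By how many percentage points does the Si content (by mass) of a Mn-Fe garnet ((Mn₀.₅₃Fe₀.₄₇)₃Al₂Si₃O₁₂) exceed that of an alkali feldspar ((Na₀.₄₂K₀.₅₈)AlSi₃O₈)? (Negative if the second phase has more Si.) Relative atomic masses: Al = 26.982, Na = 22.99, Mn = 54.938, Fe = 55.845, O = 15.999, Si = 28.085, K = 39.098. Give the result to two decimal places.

M((Mn₀.₅₃Fe₀.₄₇)₃Al₂Si₃O₁₂) = 496.300 g/mol, so wt% Si = 84.255/496.300 × 100 = 16.98%.
M((Na₀.₄₂K₀.₅₈)AlSi₃O₈) = 271.562 g/mol, so wt% Si = 84.255/271.562 × 100 = 31.03%.
16.98 − 31.03 = -14.05 pp.

-14.05 percentage points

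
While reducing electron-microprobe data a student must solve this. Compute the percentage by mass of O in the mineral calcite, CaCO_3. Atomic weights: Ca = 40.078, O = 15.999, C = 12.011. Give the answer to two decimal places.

M(CaCO_3) = 100.086 g/mol.
O contributes 3 × 15.999 = 47.997 g per mole.
47.997/100.086 = 0.4796 → 47.96%.

47.96 wt%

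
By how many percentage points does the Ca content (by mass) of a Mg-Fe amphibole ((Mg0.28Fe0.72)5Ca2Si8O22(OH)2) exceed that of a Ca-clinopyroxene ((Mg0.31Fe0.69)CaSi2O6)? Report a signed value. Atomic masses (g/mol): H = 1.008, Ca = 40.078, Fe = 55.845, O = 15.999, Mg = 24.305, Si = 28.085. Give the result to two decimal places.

M((Mg0.28Fe0.72)5Ca2Si8O22(OH)2) = 925.897 g/mol, so wt% Ca = 80.156/925.897 × 100 = 8.66%.
M((Mg0.31Fe0.69)CaSi2O6) = 238.310 g/mol, so wt% Ca = 40.078/238.310 × 100 = 16.82%.
8.66 − 16.82 = -8.16 pp.

-8.16 percentage points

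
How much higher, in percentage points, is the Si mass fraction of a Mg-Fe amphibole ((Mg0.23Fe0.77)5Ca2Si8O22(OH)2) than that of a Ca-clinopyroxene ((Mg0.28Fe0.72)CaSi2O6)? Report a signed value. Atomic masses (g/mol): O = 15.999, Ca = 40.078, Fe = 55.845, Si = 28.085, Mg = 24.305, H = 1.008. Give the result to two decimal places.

First mineral: 224.680 g Si in 933.782 g formula = 24.06 wt% Si.
Second mineral: 56.170 g Si in 239.256 g formula = 23.48 wt% Si.
24.06% − 23.48% gives a difference of 0.58 percentage points.

0.58 percentage points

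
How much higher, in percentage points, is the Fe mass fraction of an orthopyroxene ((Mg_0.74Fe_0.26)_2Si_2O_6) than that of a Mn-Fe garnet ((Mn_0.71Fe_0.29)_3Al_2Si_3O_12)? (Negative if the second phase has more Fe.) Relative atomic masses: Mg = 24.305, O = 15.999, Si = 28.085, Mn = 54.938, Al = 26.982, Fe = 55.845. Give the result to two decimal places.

M((Mg_0.74Fe_0.26)_2Si_2O_6) = 217.175 g/mol, so wt% Fe = 29.039/217.175 × 100 = 13.37%.
M((Mn_0.71Fe_0.29)_3Al_2Si_3O_12) = 495.810 g/mol, so wt% Fe = 48.585/495.810 × 100 = 9.80%.
13.37 − 9.80 = 3.57 pp.

3.57 percentage points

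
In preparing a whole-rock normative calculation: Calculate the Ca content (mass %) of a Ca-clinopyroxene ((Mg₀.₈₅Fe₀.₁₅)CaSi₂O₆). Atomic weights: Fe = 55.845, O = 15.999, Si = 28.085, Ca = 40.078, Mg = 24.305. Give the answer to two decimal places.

Molar mass of (Mg₀.₈₅Fe₀.₁₅)CaSi₂O₆: 0.85×24.305 + 0.15×55.845 + 1×40.078 + 2×28.085 + 6×15.999 = 221.278 g/mol.
Mass of Ca per formula unit: 1 × 40.078 = 40.078 g.
Weight fraction Ca = 40.078 / 221.278 = 0.1811.

18.11 mass %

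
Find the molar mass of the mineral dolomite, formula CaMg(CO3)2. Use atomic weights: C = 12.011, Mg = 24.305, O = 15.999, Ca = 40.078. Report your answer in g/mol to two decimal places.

184.40 g/mol

Ca: 1 × 40.078 = 40.0780
Mg: 1 × 24.305 = 24.3050
C: 2 × 12.011 = 24.0220
O: 6 × 15.999 = 95.9940
Summing the contributions gives the formula mass.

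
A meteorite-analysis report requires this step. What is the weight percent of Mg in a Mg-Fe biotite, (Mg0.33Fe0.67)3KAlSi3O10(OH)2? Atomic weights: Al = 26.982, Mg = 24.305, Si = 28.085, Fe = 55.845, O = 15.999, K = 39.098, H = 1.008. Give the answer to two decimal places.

5.01 mass %

Molar mass of (Mg0.33Fe0.67)3KAlSi3O10(OH)2: 0.99*24.305 + 2.01*55.845 + 1*39.098 + 1*26.982 + 3*28.085 + 12*15.999 + 2*1.008 = 480.649 g/mol.
Mass of Mg per formula unit: 0.99 × 24.305 = 24.062 g.
Weight fraction Mg = 24.062 / 480.649 = 0.0501.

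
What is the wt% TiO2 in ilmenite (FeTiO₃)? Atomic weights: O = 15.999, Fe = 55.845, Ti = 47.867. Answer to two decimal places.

M(FeTiO₃) = 151.709 g/mol; M(TiO2) = 79.865 g/mol.
Moles TiO2 per formula unit = 1 Ti ÷ 1 = 1.0000.
TiO2 fraction = (1.0000 × 79.865) / 151.709 = 79.865/151.709 = 0.5264.

52.64 wt%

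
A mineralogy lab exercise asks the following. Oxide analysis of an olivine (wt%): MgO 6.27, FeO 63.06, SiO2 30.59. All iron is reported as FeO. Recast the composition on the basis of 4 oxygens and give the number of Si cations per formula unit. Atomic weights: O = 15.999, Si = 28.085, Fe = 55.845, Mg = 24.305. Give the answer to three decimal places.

0.993 Si apfu

MgO: 6.27/40.304 = 0.15557 mol → 0.15557 mol Mg, 0.15557 mol O.
FeO: 63.06/71.844 = 0.87774 mol → 0.87774 mol Fe, 0.87774 mol O.
SiO2: 30.59/60.083 = 0.50913 mol → 0.50913 mol Si, 1.01826 mol O.
Total oxygen = 2.05157 mol. Normalization factor = 4/2.05157 = 1.94973.
Si per 4 O = 0.50913 × 1.94973 = 0.993.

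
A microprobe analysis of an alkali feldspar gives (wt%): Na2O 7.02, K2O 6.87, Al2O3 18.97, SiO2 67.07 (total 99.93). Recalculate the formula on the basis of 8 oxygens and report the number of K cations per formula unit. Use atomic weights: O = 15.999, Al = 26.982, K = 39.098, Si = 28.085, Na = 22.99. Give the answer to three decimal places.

0.392 K apfu

Na2O: 7.02/61.979 = 0.11326 mol → 0.22652 mol Na, 0.11326 mol O.
K2O: 6.87/94.195 = 0.07293 mol → 0.14586 mol K, 0.07293 mol O.
Al2O3: 18.97/101.961 = 0.18605 mol → 0.37210 mol Al, 0.55815 mol O.
SiO2: 67.07/60.083 = 1.11629 mol → 1.11629 mol Si, 2.23258 mol O.
Total oxygen = 2.97692 mol. Normalization factor = 8/2.97692 = 2.68734.
K per 8 O = 0.14586 × 2.68734 = 0.392.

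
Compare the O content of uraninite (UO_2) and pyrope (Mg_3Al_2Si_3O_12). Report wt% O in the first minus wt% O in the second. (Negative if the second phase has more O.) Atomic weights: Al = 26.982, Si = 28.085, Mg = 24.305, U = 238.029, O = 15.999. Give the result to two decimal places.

-35.78 percentage points

O in UO_2: molar mass 270.027 g/mol; 2×15.999 = 31.998 g → 11.85 wt%.
O in Mg_3Al_2Si_3O_12: molar mass 403.122 g/mol; 12×15.999 = 191.988 g → 47.63 wt%.
Difference = 11.85 − 47.63 = -35.78 percentage points.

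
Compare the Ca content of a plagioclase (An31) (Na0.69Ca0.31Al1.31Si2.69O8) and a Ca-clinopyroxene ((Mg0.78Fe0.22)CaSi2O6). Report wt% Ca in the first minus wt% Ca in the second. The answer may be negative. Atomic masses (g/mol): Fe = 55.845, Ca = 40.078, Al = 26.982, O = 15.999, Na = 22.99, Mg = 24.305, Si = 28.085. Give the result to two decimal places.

First mineral: 12.424 g Ca in 267.174 g formula = 4.65 wt% Ca.
Second mineral: 40.078 g Ca in 223.486 g formula = 17.93 wt% Ca.
4.65% − 17.93% gives a difference of -13.28 percentage points.

-13.28 percentage points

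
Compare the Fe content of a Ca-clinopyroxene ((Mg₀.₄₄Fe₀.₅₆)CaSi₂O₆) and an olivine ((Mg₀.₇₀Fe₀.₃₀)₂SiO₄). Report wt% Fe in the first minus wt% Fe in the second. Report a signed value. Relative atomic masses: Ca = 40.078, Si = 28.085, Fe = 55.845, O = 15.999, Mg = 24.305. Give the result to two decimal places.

First mineral: 31.273 g Fe in 234.209 g formula = 13.35 wt% Fe.
Second mineral: 33.507 g Fe in 159.615 g formula = 20.99 wt% Fe.
13.35% − 20.99% gives a difference of -7.64 percentage points.

-7.64 percentage points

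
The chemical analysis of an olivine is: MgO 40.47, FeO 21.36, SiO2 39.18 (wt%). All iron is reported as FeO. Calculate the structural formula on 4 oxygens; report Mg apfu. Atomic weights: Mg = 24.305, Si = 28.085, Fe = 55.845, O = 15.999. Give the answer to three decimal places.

1.541 Mg apfu

MgO: 40.47/40.304 = 1.00412 mol → 1.00412 mol Mg, 1.00412 mol O.
FeO: 21.36/71.844 = 0.29731 mol → 0.29731 mol Fe, 0.29731 mol O.
SiO2: 39.18/60.083 = 0.65210 mol → 0.65210 mol Si, 1.30420 mol O.
Total oxygen = 2.60563 mol. Normalization factor = 4/2.60563 = 1.53514.
Mg per 4 O = 1.00412 × 1.53514 = 1.541.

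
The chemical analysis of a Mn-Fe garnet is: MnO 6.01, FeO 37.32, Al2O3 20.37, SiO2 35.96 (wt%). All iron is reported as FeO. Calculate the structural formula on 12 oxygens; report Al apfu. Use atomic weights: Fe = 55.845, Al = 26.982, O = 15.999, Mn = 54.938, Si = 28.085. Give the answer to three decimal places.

6.01 wt% MnO ÷ 70.937 g/mol = 0.08472 mol, giving 0.08472 Mn and 0.08472 O.
37.32 wt% FeO ÷ 71.844 g/mol = 0.51946 mol, giving 0.51946 Fe and 0.51946 O.
20.37 wt% Al2O3 ÷ 101.961 g/mol = 0.19978 mol, giving 0.39956 Al and 0.59934 O.
35.96 wt% SiO2 ÷ 60.083 g/mol = 0.59851 mol, giving 0.59851 Si and 1.19702 O.
Oxygen sums to 2.40054; scaling by 12/2.40054 = 4.99888 puts the formula on 12 O.
Al: 0.39956 × 4.99888 = 1.997 atoms per formula unit.

1.997 Al apfu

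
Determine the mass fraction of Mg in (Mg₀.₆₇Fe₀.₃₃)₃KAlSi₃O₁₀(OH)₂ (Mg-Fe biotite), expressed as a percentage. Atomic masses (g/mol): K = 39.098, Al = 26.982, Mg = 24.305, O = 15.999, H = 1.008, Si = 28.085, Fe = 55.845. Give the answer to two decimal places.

Molar mass of (Mg₀.₆₇Fe₀.₃₃)₃KAlSi₃O₁₀(OH)₂: 2.01×24.305 + 0.99×55.845 + 1×39.098 + 1×26.982 + 3×28.085 + 12×15.999 + 2×1.008 = 448.479 g/mol.
Mass of Mg per formula unit: 2.01 × 24.305 = 48.853 g.
Weight fraction Mg = 48.853 / 448.479 = 0.1089.

10.89 weight percent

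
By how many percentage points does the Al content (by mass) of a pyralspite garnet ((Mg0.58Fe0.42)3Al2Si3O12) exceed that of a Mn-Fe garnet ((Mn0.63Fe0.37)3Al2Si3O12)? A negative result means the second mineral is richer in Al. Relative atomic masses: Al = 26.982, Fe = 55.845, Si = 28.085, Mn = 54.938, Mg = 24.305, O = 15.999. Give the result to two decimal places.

1.31 percentage points

First mineral: 53.964 g Al in 442.862 g formula = 12.19 wt% Al.
Second mineral: 53.964 g Al in 496.028 g formula = 10.88 wt% Al.
12.19% − 10.88% gives a difference of 1.31 percentage points.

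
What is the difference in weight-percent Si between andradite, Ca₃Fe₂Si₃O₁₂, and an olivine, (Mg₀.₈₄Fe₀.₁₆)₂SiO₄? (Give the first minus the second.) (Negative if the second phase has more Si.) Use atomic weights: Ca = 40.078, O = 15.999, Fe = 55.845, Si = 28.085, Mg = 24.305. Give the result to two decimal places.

M(Ca₃Fe₂Si₃O₁₂) = 508.167 g/mol, so wt% Si = 84.255/508.167 × 100 = 16.58%.
M((Mg₀.₈₄Fe₀.₁₆)₂SiO₄) = 150.784 g/mol, so wt% Si = 28.085/150.784 × 100 = 18.63%.
16.58 − 18.63 = -2.05 pp.

-2.05 percentage points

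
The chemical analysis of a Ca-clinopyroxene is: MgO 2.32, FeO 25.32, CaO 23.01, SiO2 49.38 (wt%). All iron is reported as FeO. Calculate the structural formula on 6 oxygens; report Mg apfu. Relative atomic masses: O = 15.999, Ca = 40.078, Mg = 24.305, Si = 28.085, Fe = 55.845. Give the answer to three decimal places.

0.140 Mg apfu

2.32 wt% MgO ÷ 40.304 g/mol = 0.05756 mol, giving 0.05756 Mg and 0.05756 O.
25.32 wt% FeO ÷ 71.844 g/mol = 0.35243 mol, giving 0.35243 Fe and 0.35243 O.
23.01 wt% CaO ÷ 56.077 g/mol = 0.41033 mol, giving 0.41033 Ca and 0.41033 O.
49.38 wt% SiO2 ÷ 60.083 g/mol = 0.82186 mol, giving 0.82186 Si and 1.64372 O.
Oxygen sums to 2.46404; scaling by 6/2.46404 = 2.43503 puts the formula on 6 O.
Mg: 0.05756 × 2.43503 = 0.140 atoms per formula unit.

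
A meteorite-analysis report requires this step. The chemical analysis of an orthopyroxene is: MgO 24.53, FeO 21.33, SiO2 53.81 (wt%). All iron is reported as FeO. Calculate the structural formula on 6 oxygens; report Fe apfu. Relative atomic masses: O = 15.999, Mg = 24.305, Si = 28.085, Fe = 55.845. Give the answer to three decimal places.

MgO (M=40.304): mol = 0.60862; Mg = 0.60862, O = 0.60862.
FeO (M=71.844): mol = 0.29689; Fe = 0.29689, O = 0.29689.
SiO2 (M=60.083): mol = 0.89559; Si = 0.89559, O = 1.79118.
ΣO = 2.69669; factor = 6/ΣO = 2.22495.
Fe apfu = 0.29689 × 2.22495 = 0.661.

0.661 Fe apfu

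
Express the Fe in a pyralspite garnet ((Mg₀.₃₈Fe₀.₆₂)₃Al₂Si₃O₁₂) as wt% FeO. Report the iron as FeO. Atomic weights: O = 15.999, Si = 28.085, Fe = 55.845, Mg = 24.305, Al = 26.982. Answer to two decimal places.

M((Mg₀.₃₈Fe₀.₆₂)₃Al₂Si₃O₁₂) = 461.786 g/mol; M(FeO) = 71.844 g/mol.
Moles FeO per formula unit = 1.86 Fe ÷ 1 = 1.8600.
FeO fraction = (1.8600 × 71.844) / 461.786 = 133.630/461.786 = 0.2894.

28.94 wt%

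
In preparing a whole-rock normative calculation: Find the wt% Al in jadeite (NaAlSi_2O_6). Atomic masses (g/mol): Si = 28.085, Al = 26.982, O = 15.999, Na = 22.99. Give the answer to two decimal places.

13.35 mass %

Formula mass = 1*22.99 + 1*26.982 + 2*28.085 + 6*15.999 = 202.136 g/mol, of which 26.982 g is Al.
So Al makes up 26.982/202.136 = 0.1335 of the mass, i.e. 13.35%.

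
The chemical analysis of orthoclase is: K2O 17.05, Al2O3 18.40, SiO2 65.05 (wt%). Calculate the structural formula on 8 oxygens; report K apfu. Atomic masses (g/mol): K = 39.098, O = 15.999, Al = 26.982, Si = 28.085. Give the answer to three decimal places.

K2O (M=94.195): mol = 0.18101; K = 0.36202, O = 0.18101.
Al2O3 (M=101.961): mol = 0.18046; Al = 0.36092, O = 0.54138.
SiO2 (M=60.083): mol = 1.08267; Si = 1.08267, O = 2.16534.
ΣO = 2.88773; factor = 8/ΣO = 2.77034.
K apfu = 0.36202 × 2.77034 = 1.003.

1.003 K apfu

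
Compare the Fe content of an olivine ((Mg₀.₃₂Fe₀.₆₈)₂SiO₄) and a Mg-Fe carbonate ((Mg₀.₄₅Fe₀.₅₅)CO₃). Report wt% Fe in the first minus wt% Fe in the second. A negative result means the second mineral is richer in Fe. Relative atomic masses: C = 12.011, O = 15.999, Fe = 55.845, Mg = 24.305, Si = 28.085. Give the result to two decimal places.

11.16 percentage points

First mineral: 75.949 g Fe in 183.585 g formula = 41.37 wt% Fe.
Second mineral: 30.715 g Fe in 101.660 g formula = 30.21 wt% Fe.
41.37% − 30.21% gives a difference of 11.16 percentage points.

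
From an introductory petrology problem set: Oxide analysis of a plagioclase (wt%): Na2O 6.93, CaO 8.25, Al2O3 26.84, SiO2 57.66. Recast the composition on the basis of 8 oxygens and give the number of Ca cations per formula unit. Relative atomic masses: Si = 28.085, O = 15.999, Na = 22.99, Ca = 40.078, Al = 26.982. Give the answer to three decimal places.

0.397 Ca apfu

Na2O (M=61.979): mol = 0.11181; Na = 0.22362, O = 0.11181.
CaO (M=56.077): mol = 0.14712; Ca = 0.14712, O = 0.14712.
Al2O3 (M=101.961): mol = 0.26324; Al = 0.52648, O = 0.78972.
SiO2 (M=60.083): mol = 0.95967; Si = 0.95967, O = 1.91934.
ΣO = 2.96799; factor = 8/ΣO = 2.69543.
Ca apfu = 0.14712 × 2.69543 = 0.397.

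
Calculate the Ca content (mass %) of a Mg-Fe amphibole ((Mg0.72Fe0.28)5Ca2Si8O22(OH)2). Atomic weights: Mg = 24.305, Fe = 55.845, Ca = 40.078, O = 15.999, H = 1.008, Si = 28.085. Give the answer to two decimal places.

9.36 mass %

Molar mass of (Mg0.72Fe0.28)5Ca2Si8O22(OH)2: 3.60×24.305 + 1.40×55.845 + 2×40.078 + 8×28.085 + 24×15.999 + 2×1.008 = 856.509 g/mol.
Mass of Ca per formula unit: 2 × 40.078 = 80.156 g.
Weight fraction Ca = 80.156 / 856.509 = 0.0936.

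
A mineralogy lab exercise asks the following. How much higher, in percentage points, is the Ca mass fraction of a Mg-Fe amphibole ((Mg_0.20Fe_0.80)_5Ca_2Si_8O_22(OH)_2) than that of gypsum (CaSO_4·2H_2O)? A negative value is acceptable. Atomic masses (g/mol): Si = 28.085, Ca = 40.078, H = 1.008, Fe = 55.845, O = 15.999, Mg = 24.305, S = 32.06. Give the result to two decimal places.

-14.74 percentage points

M((Mg_0.20Fe_0.80)_5Ca_2Si_8O_22(OH)_2) = 938.513 g/mol, so wt% Ca = 80.156/938.513 × 100 = 8.54%.
M(CaSO_4·2H_2O) = 172.164 g/mol, so wt% Ca = 40.078/172.164 × 100 = 23.28%.
8.54 − 23.28 = -14.74 pp.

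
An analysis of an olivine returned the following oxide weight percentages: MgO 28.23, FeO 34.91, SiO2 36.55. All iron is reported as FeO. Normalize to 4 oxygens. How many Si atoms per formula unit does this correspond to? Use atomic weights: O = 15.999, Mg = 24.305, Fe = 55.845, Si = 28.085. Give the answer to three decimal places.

1.013 Si apfu

MgO (M=40.304): mol = 0.70043; Mg = 0.70043, O = 0.70043.
FeO (M=71.844): mol = 0.48591; Fe = 0.48591, O = 0.48591.
SiO2 (M=60.083): mol = 0.60833; Si = 0.60833, O = 1.21666.
ΣO = 2.40300; factor = 4/ΣO = 1.66459.
Si apfu = 0.60833 × 1.66459 = 1.013.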